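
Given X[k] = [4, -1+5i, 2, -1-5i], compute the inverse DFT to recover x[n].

x[n] = (1/4) Σ(k=0 to 3) X[k] · e^(2πikn/4)

Computing each x[n]:
x[0] = 1
x[1] = -2
x[2] = 2
x[3] = 3

x = [1, -2, 2, 3]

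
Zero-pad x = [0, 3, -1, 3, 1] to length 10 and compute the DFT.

Original 5-point DFT: [6, -0.3820+0.4490i, -2.6180-4.9798i, -2.6180+4.9798i, -0.3820-0.4490i]
Zero-padded 10-point DFT provides frequency interpolation.

DFT_10([x, 0, ...]) = [6, 0.3820-4.2533i, -0.3820+0.4490i, 2.6180-2.6287i, -2.6180-4.9798i, -6, -2.6180+4.9798i, 2.6180+2.6287i, -0.3820-0.4490i, 0.3820+4.2533i]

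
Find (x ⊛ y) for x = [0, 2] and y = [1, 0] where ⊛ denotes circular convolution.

(x ⊛ y)[n] = Σ(m=0 to 1) x[m] · y[(n-m) mod 2]

Computing each output sample:
(x ⊛ y)[0] = 0
(x ⊛ y)[1] = 2

x ⊛ y = [0, 2]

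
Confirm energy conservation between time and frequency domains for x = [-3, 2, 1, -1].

Time domain:
Σ|x[n]|² = |-3|² + |2|² + |1|² + |-1|² = 15.0000

Frequency domain:
(1/4)Σ|X[k]|² = (1/4)(|-1|² + |-4-3i|² + |-3|² + |-4+3i|²) = (1/4)·60.0000 = 15.0000

Both sides agree, confirming Parseval's theorem.

Σ|x[n]|² = (1/N)Σ|X[k]|² = 15.0000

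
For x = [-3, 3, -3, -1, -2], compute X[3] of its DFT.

X[3] = Σ(n=0 to 4) x[n] · ω_5^(3n) where ω_5 = e^(-2πi/5)
= (-3)·ω_5^0 + (3)·ω_5^3 + (-3)·ω_5^6 + (-1)·ω_5^9 + (-2)·ω_5^12

X[3] = -5.0451+4.8410i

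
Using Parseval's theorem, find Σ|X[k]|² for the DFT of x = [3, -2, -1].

Parseval: Σ|x[n]|² = (1/N)Σ|X[k]|², so Σ|X[k]|² = N·Σ|x[n]|² = 3·14.0000

Σ|X[k]|² = N·Σ|x[n]|² = 3·14.0000 = 42.0000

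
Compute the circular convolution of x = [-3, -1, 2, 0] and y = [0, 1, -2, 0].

(x ⊛ y)[n] = Σ(m=0 to 3) x[m] · y[(n-m) mod 4]

Computing each output sample:
(x ⊛ y)[0] = -4
(x ⊛ y)[1] = -3
(x ⊛ y)[2] = 5
(x ⊛ y)[3] = 4

x ⊛ y = [-4, -3, 5, 4]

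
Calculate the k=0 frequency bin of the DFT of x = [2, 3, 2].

X[0] = Σ(n=0 to 2) x[n] · ω_3^0 = Σ x[n]
= (2) + (3) + (2)

X[0] = 7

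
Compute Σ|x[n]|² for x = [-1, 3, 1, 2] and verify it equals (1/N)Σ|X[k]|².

Time domain:
Σ|x[n]|² = |-1|² + |3|² + |1|² + |2|² = 15.0000

Frequency domain:
(1/4)Σ|X[k]|² = (1/4)(|5|² + |-2-1i|² + |-5|² + |-2+1i|²) = (1/4)·60.0000 = 15.0000

Both sides agree, confirming Parseval's theorem.

Σ|x[n]|² = (1/N)Σ|X[k]|² = 15.0000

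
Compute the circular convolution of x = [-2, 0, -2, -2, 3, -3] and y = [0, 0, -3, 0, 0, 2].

(x ⊛ y)[n] = Σ(m=0 to 5) x[m] · y[(n-m) mod 6]

Computing each output sample:
(x ⊛ y)[0] = -9
(x ⊛ y)[1] = 5
(x ⊛ y)[2] = 2
(x ⊛ y)[3] = 6
(x ⊛ y)[4] = 0
(x ⊛ y)[5] = 2

x ⊛ y = [-9, 5, 2, 6, 0, 2]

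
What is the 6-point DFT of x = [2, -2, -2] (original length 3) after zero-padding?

Original 3-point DFT: [-2, 4, 4]
Zero-padded 6-point DFT provides frequency interpolation.

DFT_6([x, 0, ...]) = [-2, 2.0000+3.4641i, 4, 2, 4, 2.0000-3.4641i]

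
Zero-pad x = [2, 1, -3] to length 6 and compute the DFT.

Original 3-point DFT: [0, 3.0000-3.4641i, 3.0000+3.4641i]
Zero-padded 6-point DFT provides frequency interpolation.

DFT_6([x, 0, ...]) = [0, 4.0000+1.7321i, 3.0000-3.4641i, -2, 3.0000+3.4641i, 4.0000-1.7321i]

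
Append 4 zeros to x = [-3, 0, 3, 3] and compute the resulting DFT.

Original 4-point DFT: [3, -6+3i, -3, -6-3i]
Zero-padded 8-point DFT provides frequency interpolation.

DFT_8([x, 0, ...]) = [3, -5.1213-5.1213i, -6+3i, -0.8787+0.8787i, -3, -0.8787-0.8787i, -6-3i, -5.1213+5.1213i]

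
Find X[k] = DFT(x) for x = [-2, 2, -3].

X[k] = Σ(n=0 to 2) x[n] · ω_3^(nk)
where ω_3 = e^(-2πi/3)

Computing each X[k]:
X[0] = -3
X[1] = -1.5000-4.3301i
X[2] = -1.5000+4.3301i

X = [-3, -1.5000-4.3301i, -1.5000+4.3301i]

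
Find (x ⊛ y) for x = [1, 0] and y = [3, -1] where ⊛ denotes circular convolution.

(x ⊛ y)[n] = Σ(m=0 to 1) x[m] · y[(n-m) mod 2]

Computing each output sample:
(x ⊛ y)[0] = 3
(x ⊛ y)[1] = -1

x ⊛ y = [3, -1]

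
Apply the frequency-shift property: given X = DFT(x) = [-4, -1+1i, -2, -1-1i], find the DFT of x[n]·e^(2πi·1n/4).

Modulation property: DFT(ω_4^(-1n)·x[n]) = X[(k-1) mod 4], so circularly shift X by 1 positions.

X[k-1] = [-1-1i, -4, -1+1i, -2]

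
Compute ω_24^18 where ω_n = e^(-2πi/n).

ω_24^18 = e^(-2πi·18/24)
= cos(-2π·18/24) + i·sin(-2π·18/24)
= cos(-36π/24) + i·sin(-36π/24)

ω_24^18 = cos(-36π/24) + i·sin(-36π/24) = 1i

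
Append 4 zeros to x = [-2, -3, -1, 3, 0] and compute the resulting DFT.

Original 5-point DFT: [-3, -4.5451+5.2043i, 1.0451-2.0409i, 1.0451+2.0409i, -4.5451-5.2043i]
Zero-padded 9-point DFT provides frequency interpolation.

DFT_9([x, 0, ...]) = [-3, -5.9718+0.3151i, -3.0813+5.8945i, 3.0000+1.7321i, -1.4470-2.2148i, -1.4470+2.2148i, 3.0000-1.7321i, -3.0813-5.8945i, -5.9718-0.3151i]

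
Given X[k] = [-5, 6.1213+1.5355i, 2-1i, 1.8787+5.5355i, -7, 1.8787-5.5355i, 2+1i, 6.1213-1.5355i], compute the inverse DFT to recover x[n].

x[n] = (1/8) Σ(k=0 to 7) X[k] · e^(2πikn/8)

Computing each x[n]:
x[0] = 1
x[1] = 0
x[2] = -1
x[3] = -2
x[4] = -3
x[5] = 1
x[6] = -3
x[7] = 2

x = [1, 0, -1, -2, -3, 1, -3, 2]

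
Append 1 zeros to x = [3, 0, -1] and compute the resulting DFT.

Original 3-point DFT: [2, 3.5000-0.8660i, 3.5000+0.8660i]
Zero-padded 4-point DFT provides frequency interpolation.

DFT_4([x, 0, ...]) = [2, 4, 2, 4]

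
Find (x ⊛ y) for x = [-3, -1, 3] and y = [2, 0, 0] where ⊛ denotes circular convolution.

(x ⊛ y)[n] = Σ(m=0 to 2) x[m] · y[(n-m) mod 3]

Computing each output sample:
(x ⊛ y)[0] = -6
(x ⊛ y)[1] = -2
(x ⊛ y)[2] = 6

x ⊛ y = [-6, -2, 6]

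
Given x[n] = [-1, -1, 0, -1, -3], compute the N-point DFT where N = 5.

X[k] = Σ(n=0 to 4) x[n] · ω_5^(nk)
where ω_5 = e^(-2πi/5)

Computing each X[k]:
X[0] = -6
X[1] = -1.4271-2.4899i
X[2] = 1.9271-0.2245i
X[3] = 1.9271+0.2245i
X[4] = -1.4271+2.4899i

X = [-6, -1.4271-2.4899i, 1.9271-0.2245i, 1.9271+0.2245i, -1.4271+2.4899i]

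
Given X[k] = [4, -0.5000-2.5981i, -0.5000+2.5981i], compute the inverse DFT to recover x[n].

x[n] = (1/3) Σ(k=0 to 2) X[k] · e^(2πikn/3)

Computing each x[n]:
x[0] = 1
x[1] = 3
x[2] = 0

x = [1, 3, 0]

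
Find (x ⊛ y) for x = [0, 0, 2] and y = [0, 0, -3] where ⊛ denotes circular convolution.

(x ⊛ y)[n] = Σ(m=0 to 2) x[m] · y[(n-m) mod 3]

Computing each output sample:
(x ⊛ y)[0] = 0
(x ⊛ y)[1] = -6
(x ⊛ y)[2] = 0

x ⊛ y = [0, -6, 0]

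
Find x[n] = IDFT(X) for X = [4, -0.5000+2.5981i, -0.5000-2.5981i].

x[n] = (1/3) Σ(k=0 to 2) X[k] · e^(2πikn/3)

Computing each x[n]:
x[0] = 1
x[1] = 0
x[2] = 3

x = [1, 0, 3]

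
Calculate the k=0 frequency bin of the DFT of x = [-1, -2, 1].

X[0] = Σ(n=0 to 2) x[n] · ω_3^0 = Σ x[n]
= (-1) + (-2) + (1)

X[0] = -2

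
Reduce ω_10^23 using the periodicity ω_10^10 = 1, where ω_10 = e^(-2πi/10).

Since ω_10^10 = 1, powers reduce modulo 10.
23 mod 10 = 3
So ω_10^23 = ω_10^3 = e^(-2πi·3/10)

ω_10^23 = ω_10^3 = -0.3090-0.9511i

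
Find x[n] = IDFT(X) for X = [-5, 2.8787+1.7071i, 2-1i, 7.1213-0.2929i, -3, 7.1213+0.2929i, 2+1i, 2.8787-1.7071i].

x[n] = (1/8) Σ(k=0 to 7) X[k] · e^(2πikn/8)

Computing each x[n]:
x[0] = 2
x[1] = -1
x[2] = -2
x[3] = 0
x[4] = -3
x[5] = 1
x[6] = -1
x[7] = -1

x = [2, -1, -2, 0, -3, 1, -1, -1]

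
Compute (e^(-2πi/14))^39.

Since ω_14^14 = 1, powers reduce modulo 14.
39 mod 14 = 11
So ω_14^39 = ω_14^11 = e^(-2πi·11/14)

ω_14^39 = ω_14^11 = 0.2225+0.9749i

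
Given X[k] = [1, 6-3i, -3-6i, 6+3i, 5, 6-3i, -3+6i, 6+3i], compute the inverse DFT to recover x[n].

x[n] = (1/8) Σ(k=0 to 7) X[k] · e^(2πikn/8)

Computing each x[n]:
x[0] = 3
x[1] = 1
x[2] = 3
x[3] = -2
x[4] = -3
x[5] = 1
x[6] = 0
x[7] = -2

x = [3, 1, 3, -2, -3, 1, 0, -2]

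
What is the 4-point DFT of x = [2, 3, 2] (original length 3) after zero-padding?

Original 3-point DFT: [7, -0.5000-0.8660i, -0.5000+0.8660i]
Zero-padded 4-point DFT provides frequency interpolation.

DFT_4([x, 0, ...]) = [7, -3i, 1, 3i]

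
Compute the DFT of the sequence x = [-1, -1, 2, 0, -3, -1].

X[k] = Σ(n=0 to 5) x[n] · ω_6^(nk)
where ω_6 = e^(-2πi/6)

Computing each X[k]:
X[0] = -4
X[1] = -1.5000-4.3301i
X[2] = 0.5000+4.3301i
X[3] = 0
X[4] = 0.5000-4.3301i
X[5] = -1.5000+4.3301i

X = [-4, -1.5000-4.3301i, 0.5000+4.3301i, 0, 0.5000-4.3301i, -1.5000+4.3301i]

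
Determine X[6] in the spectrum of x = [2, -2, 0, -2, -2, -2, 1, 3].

X[6] = Σ(n=0 to 7) x[n] · ω_8^(6n) where ω_8 = e^(-2πi/8)
= (2)·ω_8^0 + (-2)·ω_8^6 + (0)·ω_8^12 + (-2)·ω_8^18 + (-2)·ω_8^24 + (-2)·ω_8^30 + (1)·ω_8^36 + (3)·ω_8^42

X[6] = -1-5i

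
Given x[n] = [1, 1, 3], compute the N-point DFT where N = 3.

X[k] = Σ(n=0 to 2) x[n] · ω_3^(nk)
where ω_3 = e^(-2πi/3)

Computing each X[k]:
X[0] = 5
X[1] = -1.0000+1.7321i
X[2] = -1.0000-1.7321i

X = [5, -1.0000+1.7321i, -1.0000-1.7321i]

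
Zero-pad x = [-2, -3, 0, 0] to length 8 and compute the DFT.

Original 4-point DFT: [-5, -2+3i, 1, -2-3i]
Zero-padded 8-point DFT provides frequency interpolation.

DFT_8([x, 0, ...]) = [-5, -4.1213+2.1213i, -2+3i, 0.1213+2.1213i, 1, 0.1213-2.1213i, -2-3i, -4.1213-2.1213i]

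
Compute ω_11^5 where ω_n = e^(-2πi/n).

ω_11^5 = e^(-2πi·5/11)
= cos(-2π·5/11) + i·sin(-2π·5/11)
= cos(-10π/11) + i·sin(-10π/11)

ω_11^5 = cos(-10π/11) + i·sin(-10π/11) = -0.9595-0.2817i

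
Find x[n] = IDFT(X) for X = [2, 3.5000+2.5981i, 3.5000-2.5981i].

x[n] = (1/3) Σ(k=0 to 2) X[k] · e^(2πikn/3)

Computing each x[n]:
x[0] = 3
x[1] = -2
x[2] = 1

x = [3, -2, 1]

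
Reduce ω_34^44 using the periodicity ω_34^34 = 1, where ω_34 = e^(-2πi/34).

Since ω_34^34 = 1, powers reduce modulo 34.
44 mod 34 = 10
So ω_34^44 = ω_34^10 = e^(-2πi·10/34)

ω_34^44 = ω_34^10 = -0.2737-0.9618i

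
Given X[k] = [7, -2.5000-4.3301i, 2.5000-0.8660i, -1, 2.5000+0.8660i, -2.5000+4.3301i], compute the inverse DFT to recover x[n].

x[n] = (1/6) Σ(k=0 to 5) X[k] · e^(2πikn/6)

Computing each x[n]:
x[0] = 1
x[1] = 2
x[2] = 2
x[3] = 3
x[4] = 0
x[5] = -1

x = [1, 2, 2, 3, 0, -1]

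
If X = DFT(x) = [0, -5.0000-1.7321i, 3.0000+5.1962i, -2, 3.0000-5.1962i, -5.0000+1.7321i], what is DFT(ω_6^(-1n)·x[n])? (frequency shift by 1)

Modulation property: DFT(ω_6^(-1n)·x[n]) = X[(k-1) mod 6], so circularly shift X by 1 positions.

X[k-1] = [-5.0000+1.7321i, 0, -5.0000-1.7321i, 3.0000+5.1962i, -2, 3.0000-5.1962i]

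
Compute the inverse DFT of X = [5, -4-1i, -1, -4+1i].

x[n] = (1/4) Σ(k=0 to 3) X[k] · e^(2πikn/4)

Computing each x[n]:
x[0] = -1
x[1] = 2
x[2] = 3
x[3] = 1

x = [-1, 2, 3, 1]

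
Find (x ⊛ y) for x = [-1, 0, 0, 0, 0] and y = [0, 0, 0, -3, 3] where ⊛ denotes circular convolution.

(x ⊛ y)[n] = Σ(m=0 to 4) x[m] · y[(n-m) mod 5]

Computing each output sample:
(x ⊛ y)[0] = 0
(x ⊛ y)[1] = 0
(x ⊛ y)[2] = 0
(x ⊛ y)[3] = 3
(x ⊛ y)[4] = -3

x ⊛ y = [0, 0, 0, 3, -3]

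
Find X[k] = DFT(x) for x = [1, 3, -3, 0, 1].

X[k] = Σ(n=0 to 4) x[n] · ω_5^(nk)
where ω_5 = e^(-2πi/5)

Computing each X[k]:
X[0] = 2
X[1] = 4.6631-0.1388i
X[2] = -3.1631-4.0287i
X[3] = -3.1631+4.0287i
X[4] = 4.6631+0.1388i

X = [2, 4.6631-0.1388i, -3.1631-4.0287i, -3.1631+4.0287i, 4.6631+0.1388i]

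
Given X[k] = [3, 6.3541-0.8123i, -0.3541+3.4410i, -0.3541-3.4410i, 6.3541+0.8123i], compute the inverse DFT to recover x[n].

x[n] = (1/5) Σ(k=0 to 4) X[k] · e^(2πikn/5)

Computing each x[n]:
x[0] = 3
x[1] = 1
x[2] = 0
x[3] = -3
x[4] = 2

x = [3, 1, 0, -3, 2]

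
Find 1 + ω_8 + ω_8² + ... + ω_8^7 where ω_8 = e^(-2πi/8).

Sum of all nth roots of unity equals 0 for n > 1 (geometric series with r ≠ 1).

0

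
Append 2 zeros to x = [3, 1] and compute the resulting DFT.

Original 2-point DFT: [4, 2]
Zero-padded 4-point DFT provides frequency interpolation.

DFT_4([x, 0, ...]) = [4, 3-1i, 2, 3+1i]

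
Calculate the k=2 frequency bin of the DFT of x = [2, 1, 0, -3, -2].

X[2] = Σ(n=0 to 4) x[n] · ω_5^(2n) where ω_5 = e^(-2πi/5)
= (2)·ω_5^0 + (1)·ω_5^2 + (0)·ω_5^4 + (-3)·ω_5^6 + (-2)·ω_5^8

X[2] = 1.8820+1.0898i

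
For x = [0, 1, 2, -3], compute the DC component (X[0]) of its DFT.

X[0] = Σ(n=0 to 3) x[n] · ω_4^0 = Σ x[n]
= (0) + (1) + (2) + (-3)

X[0] = 0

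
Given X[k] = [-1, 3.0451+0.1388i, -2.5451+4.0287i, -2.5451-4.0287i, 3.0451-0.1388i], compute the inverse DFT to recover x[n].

x[n] = (1/5) Σ(k=0 to 4) X[k] · e^(2πikn/5)

Computing each x[n]:
x[0] = 0
x[1] = 0
x[2] = 0
x[3] = -3
x[4] = 2

x = [0, 0, 0, -3, 2]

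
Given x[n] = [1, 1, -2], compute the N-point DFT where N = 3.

X[k] = Σ(n=0 to 2) x[n] · ω_3^(nk)
where ω_3 = e^(-2πi/3)

Computing each X[k]:
X[0] = 0
X[1] = 1.5000-2.5981i
X[2] = 1.5000+2.5981i

X = [0, 1.5000-2.5981i, 1.5000+2.5981i]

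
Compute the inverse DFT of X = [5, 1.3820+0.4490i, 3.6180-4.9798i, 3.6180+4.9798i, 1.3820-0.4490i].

x[n] = (1/5) Σ(k=0 to 4) X[k] · e^(2πikn/5)

Computing each x[n]:
x[0] = 3
x[1] = 1
x[2] = -1
x[3] = 3
x[4] = -1

x = [3, 1, -1, 3, -1]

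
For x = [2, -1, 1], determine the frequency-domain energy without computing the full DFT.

Parseval: Σ|x[n]|² = (1/N)Σ|X[k]|², so Σ|X[k]|² = N·Σ|x[n]|² = 3·6.0000

Σ|X[k]|² = N·Σ|x[n]|² = 3·6.0000 = 18.0000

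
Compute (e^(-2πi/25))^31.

Since ω_25^25 = 1, powers reduce modulo 25.
31 mod 25 = 6
So ω_25^31 = ω_25^6 = e^(-2πi·6/25)

ω_25^31 = ω_25^6 = 0.0628-0.9980i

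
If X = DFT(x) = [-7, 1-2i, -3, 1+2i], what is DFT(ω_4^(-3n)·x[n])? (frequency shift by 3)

Modulation property: DFT(ω_4^(-3n)·x[n]) = X[(k-3) mod 4], so circularly shift X by 3 positions.

X[k-3] = [1-2i, -3, 1+2i, -7]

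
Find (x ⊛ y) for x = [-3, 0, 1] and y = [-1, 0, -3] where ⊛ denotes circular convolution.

(x ⊛ y)[n] = Σ(m=0 to 2) x[m] · y[(n-m) mod 3]

Computing each output sample:
(x ⊛ y)[0] = 3
(x ⊛ y)[1] = -3
(x ⊛ y)[2] = 8

x ⊛ y = [3, -3, 8]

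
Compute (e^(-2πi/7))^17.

Since ω_7^7 = 1, powers reduce modulo 7.
17 mod 7 = 3
So ω_7^17 = ω_7^3 = e^(-2πi·3/7)

ω_7^17 = ω_7^3 = -0.9010-0.4339i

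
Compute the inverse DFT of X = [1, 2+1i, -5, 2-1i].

x[n] = (1/4) Σ(k=0 to 3) X[k] · e^(2πikn/4)

Computing each x[n]:
x[0] = 0
x[1] = 1
x[2] = -2
x[3] = 2

x = [0, 1, -2, 2]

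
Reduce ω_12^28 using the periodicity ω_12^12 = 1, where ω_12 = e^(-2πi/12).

Since ω_12^12 = 1, powers reduce modulo 12.
28 mod 12 = 4
So ω_12^28 = ω_12^4 = e^(-2πi·4/12)

ω_12^28 = ω_12^4 = -0.5000-0.8660i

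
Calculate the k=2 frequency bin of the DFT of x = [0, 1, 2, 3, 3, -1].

X[2] = Σ(n=0 to 5) x[n] · ω_6^(2n) where ω_6 = e^(-2πi/6)
= (0)·ω_6^0 + (1)·ω_6^2 + (2)·ω_6^4 + (3)·ω_6^6 + (3)·ω_6^8 + (-1)·ω_6^10

X[2] = 0.5000-2.5981i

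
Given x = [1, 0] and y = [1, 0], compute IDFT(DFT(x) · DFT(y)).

(x ⊛ y)[n] = Σ(m=0 to 1) x[m] · y[(n-m) mod 2]

Computing each output sample:
(x ⊛ y)[0] = 1
(x ⊛ y)[1] = 0

x ⊛ y = [1, 0]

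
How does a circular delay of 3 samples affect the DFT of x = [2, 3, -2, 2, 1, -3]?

Time shift by 3: X_shifted[k] = ω_6^(3k) · X[k]
Shifted x = [2, 1, -3, 2, 3, -2]

DFT(x[n-3]) = [3, -0.5000+2.5981i, 4.5000-7.7942i, 1, 4.5000+7.7942i, -0.5000-2.5981i]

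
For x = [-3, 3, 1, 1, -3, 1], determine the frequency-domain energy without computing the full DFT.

Parseval: Σ|x[n]|² = (1/N)Σ|X[k]|², so Σ|X[k]|² = N·Σ|x[n]|² = 6·30.0000

Σ|X[k]|² = N·Σ|x[n]|² = 6·30.0000 = 180.0000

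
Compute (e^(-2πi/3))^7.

Since ω_3^3 = 1, powers reduce modulo 3.
7 mod 3 = 1
So ω_3^7 = ω_3^1 = e^(-2πi·1/3)

ω_3^7 = ω_3^1 = -0.5000-0.8660i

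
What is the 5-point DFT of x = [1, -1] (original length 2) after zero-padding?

Original 2-point DFT: [0, 2]
Zero-padded 5-point DFT provides frequency interpolation.

DFT_5([x, 0, ...]) = [0, 0.6910+0.9511i, 1.8090+0.5878i, 1.8090-0.5878i, 0.6910-0.9511i]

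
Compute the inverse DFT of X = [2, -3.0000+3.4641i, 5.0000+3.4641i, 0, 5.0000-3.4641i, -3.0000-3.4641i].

x[n] = (1/6) Σ(k=0 to 5) X[k] · e^(2πikn/6)

Computing each x[n]:
x[0] = 1
x[1] = -3
x[2] = 0
x[3] = 3
x[4] = 0
x[5] = 1

x = [1, -3, 0, 3, 0, 1]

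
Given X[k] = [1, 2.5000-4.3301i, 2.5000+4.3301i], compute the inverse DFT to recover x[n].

x[n] = (1/3) Σ(k=0 to 2) X[k] · e^(2πikn/3)

Computing each x[n]:
x[0] = 2
x[1] = 2
x[2] = -3

x = [2, 2, -3]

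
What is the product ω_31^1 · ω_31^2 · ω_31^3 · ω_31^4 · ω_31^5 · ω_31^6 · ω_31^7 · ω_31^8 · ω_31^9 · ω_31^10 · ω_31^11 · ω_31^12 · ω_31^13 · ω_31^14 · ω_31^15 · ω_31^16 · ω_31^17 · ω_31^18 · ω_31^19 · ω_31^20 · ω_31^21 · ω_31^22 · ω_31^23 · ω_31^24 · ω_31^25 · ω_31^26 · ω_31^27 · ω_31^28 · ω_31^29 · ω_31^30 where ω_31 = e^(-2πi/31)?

The primitive 31st roots of unity are ω_31^k for k coprime to 31: k ∈ {1, 2, 3, 4, 5, 6, 7, 8, 9, 10, 11, 12, 13, 14, 15, 16, 17, 18, 19, 20, 21, 22, 23, 24, 25, 26, 27, 28, 29, 30}
Their product equals the constant term of the cyclotomic polynomial Φ_31(x) up to sign.
For n ≥ 3, the product of all primitive nth roots of unity is 1. (For n=1 it is 1; for n=2 it is -1.)

1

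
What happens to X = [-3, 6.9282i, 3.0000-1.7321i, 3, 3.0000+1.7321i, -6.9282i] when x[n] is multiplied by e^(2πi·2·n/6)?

Modulation property: DFT(ω_6^(-2n)·x[n]) = X[(k-2) mod 6], so circularly shift X by 2 positions.

X[k-2] = [3.0000+1.7321i, -6.9282i, -3, 6.9282i, 3.0000-1.7321i, 3]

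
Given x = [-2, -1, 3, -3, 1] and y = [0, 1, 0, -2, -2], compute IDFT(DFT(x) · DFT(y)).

(x ⊛ y)[n] = Σ(m=0 to 4) x[m] · y[(n-m) mod 5]

Computing each output sample:
(x ⊛ y)[0] = -3
(x ⊛ y)[1] = -2
(x ⊛ y)[2] = 3
(x ⊛ y)[3] = 5
(x ⊛ y)[4] = 3

x ⊛ y = [-3, -2, 3, 5, 3]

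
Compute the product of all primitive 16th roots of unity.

The primitive 16th roots of unity are ω_16^k for k coprime to 16: k ∈ {1, 3, 5, 7, 9, 11, 13, 15}
Their product equals the constant term of the cyclotomic polynomial Φ_16(x) up to sign.
For n ≥ 3, the product of all primitive nth roots of unity is 1. (For n=1 it is 1; for n=2 it is -1.)

1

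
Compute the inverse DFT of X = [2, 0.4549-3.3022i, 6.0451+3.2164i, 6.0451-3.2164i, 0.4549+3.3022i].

x[n] = (1/5) Σ(k=0 to 4) X[k] · e^(2πikn/5)

Computing each x[n]:
x[0] = 3
x[1] = -1
x[2] = 3
x[3] = -1
x[4] = -2

x = [3, -1, 3, -1, -2]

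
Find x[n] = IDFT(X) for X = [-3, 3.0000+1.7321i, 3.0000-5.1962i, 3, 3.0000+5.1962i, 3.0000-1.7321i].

x[n] = (1/6) Σ(k=0 to 5) X[k] · e^(2πikn/6)

Computing each x[n]:
x[0] = 2
x[1] = 0
x[2] = -3
x[3] = -1
x[4] = 1
x[5] = -2

x = [2, 0, -3, -1, 1, -2]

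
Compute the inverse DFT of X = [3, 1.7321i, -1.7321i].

x[n] = (1/3) Σ(k=0 to 2) X[k] · e^(2πikn/3)

Computing each x[n]:
x[0] = 1
x[1] = 0
x[2] = 2

x = [1, 0, 2]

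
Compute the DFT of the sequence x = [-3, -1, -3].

X[k] = Σ(n=0 to 2) x[n] · ω_3^(nk)
where ω_3 = e^(-2πi/3)

Computing each X[k]:
X[0] = -7
X[1] = -1.0000-1.7321i
X[2] = -1.0000+1.7321i

X = [-7, -1.0000-1.7321i, -1.0000+1.7321i]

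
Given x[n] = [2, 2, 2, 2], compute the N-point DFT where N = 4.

X[k] = Σ(n=0 to 3) x[n] · ω_4^(nk)
where ω_4 = e^(-2πi/4)

Computing each X[k]:
X[0] = 8
X[1] = 0
X[2] = 0
X[3] = 0

X = [8, 0, 0, 0]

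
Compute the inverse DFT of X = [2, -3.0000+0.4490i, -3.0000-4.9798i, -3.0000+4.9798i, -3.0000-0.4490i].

x[n] = (1/5) Σ(k=0 to 4) X[k] · e^(2πikn/5)

Computing each x[n]:
x[0] = -2
x[1] = 2
x[2] = -1
x[3] = 3
x[4] = 0

x = [-2, 2, -1, 3, 0]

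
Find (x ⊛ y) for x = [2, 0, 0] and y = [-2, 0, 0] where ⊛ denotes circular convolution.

(x ⊛ y)[n] = Σ(m=0 to 2) x[m] · y[(n-m) mod 3]

Computing each output sample:
(x ⊛ y)[0] = -4
(x ⊛ y)[1] = 0
(x ⊛ y)[2] = 0

x ⊛ y = [-4, 0, 0]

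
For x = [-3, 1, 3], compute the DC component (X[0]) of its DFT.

X[0] = Σ(n=0 to 2) x[n] · ω_3^0 = Σ x[n]
= (-3) + (1) + (3)

X[0] = 1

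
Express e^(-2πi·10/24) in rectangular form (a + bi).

ω_24^10 = e^(-2πi·10/24)
= cos(-2π·10/24) + i·sin(-2π·10/24)
= cos(-20π/24) + i·sin(-20π/24)

ω_24^10 = cos(-20π/24) + i·sin(-20π/24) = -0.8660-0.5000i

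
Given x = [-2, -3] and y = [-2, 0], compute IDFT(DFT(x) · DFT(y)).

(x ⊛ y)[n] = Σ(m=0 to 1) x[m] · y[(n-m) mod 2]

Computing each output sample:
(x ⊛ y)[0] = 4
(x ⊛ y)[1] = 6

x ⊛ y = [4, 6]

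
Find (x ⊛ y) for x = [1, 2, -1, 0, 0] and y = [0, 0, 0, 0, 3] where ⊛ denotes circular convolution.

(x ⊛ y)[n] = Σ(m=0 to 4) x[m] · y[(n-m) mod 5]

Computing each output sample:
(x ⊛ y)[0] = 6
(x ⊛ y)[1] = -3
(x ⊛ y)[2] = 0
(x ⊛ y)[3] = 0
(x ⊛ y)[4] = 3

x ⊛ y = [6, -3, 0, 0, 3]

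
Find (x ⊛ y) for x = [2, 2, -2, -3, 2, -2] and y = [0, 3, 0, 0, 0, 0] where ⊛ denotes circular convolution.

(x ⊛ y)[n] = Σ(m=0 to 5) x[m] · y[(n-m) mod 6]

Computing each output sample:
(x ⊛ y)[0] = -6
(x ⊛ y)[1] = 6
(x ⊛ y)[2] = 6
(x ⊛ y)[3] = -6
(x ⊛ y)[4] = -9
(x ⊛ y)[5] = 6

x ⊛ y = [-6, 6, 6, -6, -9, 6]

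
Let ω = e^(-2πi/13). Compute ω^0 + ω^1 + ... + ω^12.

Sum of all nth roots of unity equals 0 for n > 1 (geometric series with r ≠ 1).

0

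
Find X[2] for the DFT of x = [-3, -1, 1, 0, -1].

X[2] = Σ(n=0 to 4) x[n] · ω_5^(2n) where ω_5 = e^(-2πi/5)
= (-3)·ω_5^0 + (-1)·ω_5^2 + (1)·ω_5^4 + (0)·ω_5^6 + (-1)·ω_5^8

X[2] = -1.0729+0.9511i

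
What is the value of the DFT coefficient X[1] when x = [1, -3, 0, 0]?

X[1] = Σ(n=0 to 3) x[n] · ω_4^(1n) where ω_4 = e^(-2πi/4)
= (1)·ω_4^0 + (-3)·ω_4^1 + (0)·ω_4^2 + (0)·ω_4^3

X[1] = 1+3i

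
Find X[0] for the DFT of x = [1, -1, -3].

X[0] = Σ(n=0 to 2) x[n] · ω_3^0 = Σ x[n]
= (1) + (-1) + (-3)

X[0] = -3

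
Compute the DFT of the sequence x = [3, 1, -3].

X[k] = Σ(n=0 to 2) x[n] · ω_3^(nk)
where ω_3 = e^(-2πi/3)

Computing each X[k]:
X[0] = 1
X[1] = 4.0000-3.4641i
X[2] = 4.0000+3.4641i

X = [1, 4.0000-3.4641i, 4.0000+3.4641i]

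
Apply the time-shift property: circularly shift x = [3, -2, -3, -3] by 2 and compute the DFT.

Time shift by 2: X_shifted[k] = ω_4^(2k) · X[k]
Shifted x = [-3, -3, 3, -2]

DFT(x[n-2]) = [-5, -6+1i, 5, -6-1i]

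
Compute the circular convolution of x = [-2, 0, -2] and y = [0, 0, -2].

(x ⊛ y)[n] = Σ(m=0 to 2) x[m] · y[(n-m) mod 3]

Computing each output sample:
(x ⊛ y)[0] = 0
(x ⊛ y)[1] = 4
(x ⊛ y)[2] = 4

x ⊛ y = [0, 4, 4]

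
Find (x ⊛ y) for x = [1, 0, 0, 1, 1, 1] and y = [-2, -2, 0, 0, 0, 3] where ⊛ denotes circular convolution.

(x ⊛ y)[n] = Σ(m=0 to 5) x[m] · y[(n-m) mod 6]

Computing each output sample:
(x ⊛ y)[0] = -4
(x ⊛ y)[1] = -2
(x ⊛ y)[2] = 3
(x ⊛ y)[3] = 1
(x ⊛ y)[4] = -1
(x ⊛ y)[5] = -1

x ⊛ y = [-4, -2, 3, 1, -1, -1]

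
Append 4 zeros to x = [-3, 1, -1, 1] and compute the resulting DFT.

Original 4-point DFT: [-2, -2, -6, -2]
Zero-padded 8-point DFT provides frequency interpolation.

DFT_8([x, 0, ...]) = [-2, -3.0000-0.4142i, -2, -3.0000-2.4142i, -6, -3.0000+2.4142i, -2, -3.0000+0.4142i]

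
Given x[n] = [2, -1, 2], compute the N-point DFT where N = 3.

X[k] = Σ(n=0 to 2) x[n] · ω_3^(nk)
where ω_3 = e^(-2πi/3)

Computing each X[k]:
X[0] = 3
X[1] = 1.5000+2.5981i
X[2] = 1.5000-2.5981i

X = [3, 1.5000+2.5981i, 1.5000-2.5981i]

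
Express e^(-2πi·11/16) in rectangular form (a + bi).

ω_16^11 = e^(-2πi·11/16)
= cos(-2π·11/16) + i·sin(-2π·11/16)
= cos(-22π/16) + i·sin(-22π/16)

ω_16^11 = cos(-22π/16) + i·sin(-22π/16) = -0.3827+0.9239i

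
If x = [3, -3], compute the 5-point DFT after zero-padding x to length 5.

Original 2-point DFT: [0, 6]
Zero-padded 5-point DFT provides frequency interpolation.

DFT_5([x, 0, ...]) = [0, 2.0729+2.8532i, 5.4271+1.7634i, 5.4271-1.7634i, 2.0729-2.8532i]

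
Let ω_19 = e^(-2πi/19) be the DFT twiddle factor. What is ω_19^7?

ω_19^7 = e^(-2πi·7/19)
= cos(-2π·7/19) + i·sin(-2π·7/19)
= cos(-14π/19) + i·sin(-14π/19)

ω_19^7 = cos(-14π/19) + i·sin(-14π/19) = -0.6773-0.7357i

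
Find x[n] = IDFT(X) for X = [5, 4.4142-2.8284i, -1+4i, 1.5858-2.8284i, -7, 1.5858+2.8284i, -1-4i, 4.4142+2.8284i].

x[n] = (1/8) Σ(k=0 to 7) X[k] · e^(2πikn/8)

Computing each x[n]:
x[0] = 1
x[1] = 2
x[2] = 0
x[3] = 3
x[4] = -2
x[5] = -1
x[6] = 0
x[7] = 2

x = [1, 2, 0, 3, -2, -1, 0, 2]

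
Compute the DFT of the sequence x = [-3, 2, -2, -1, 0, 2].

X[k] = Σ(n=0 to 5) x[n] · ω_6^(nk)
where ω_6 = e^(-2πi/6)

Computing each X[k]:
X[0] = -2
X[1] = 1.0000+1.7321i
X[2] = -5.0000-1.7321i
X[3] = -8
X[4] = -5.0000+1.7321i
X[5] = 1.0000-1.7321i

X = [-2, 1.0000+1.7321i, -5.0000-1.7321i, -8, -5.0000+1.7321i, 1.0000-1.7321i]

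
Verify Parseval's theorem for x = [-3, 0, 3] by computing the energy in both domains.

Time domain:
Σ|x[n]|² = |-3|² + |0|² + |3|² = 18.0000

Frequency domain:
(1/3)Σ|X[k]|² = (1/3)(|0|² + |-4.5000+2.5981i|² + |-4.5000-2.5981i|²) = (1/3)·54.0000 = 18.0000

Both sides agree, confirming Parseval's theorem.

Σ|x[n]|² = (1/N)Σ|X[k]|² = 18.0000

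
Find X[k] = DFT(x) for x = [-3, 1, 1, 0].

X[k] = Σ(n=0 to 3) x[n] · ω_4^(nk)
where ω_4 = e^(-2πi/4)

Computing each X[k]:
X[0] = -1
X[1] = -4-1i
X[2] = -3
X[3] = -4+1i

X = [-1, -4-1i, -3, -4+1i]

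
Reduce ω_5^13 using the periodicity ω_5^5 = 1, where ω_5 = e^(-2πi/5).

Since ω_5^5 = 1, powers reduce modulo 5.
13 mod 5 = 3
So ω_5^13 = ω_5^3 = e^(-2πi·3/5)

ω_5^13 = ω_5^3 = -0.8090+0.5878i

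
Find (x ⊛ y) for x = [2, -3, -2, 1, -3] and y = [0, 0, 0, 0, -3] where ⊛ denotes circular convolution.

(x ⊛ y)[n] = Σ(m=0 to 4) x[m] · y[(n-m) mod 5]

Computing each output sample:
(x ⊛ y)[0] = 9
(x ⊛ y)[1] = 6
(x ⊛ y)[2] = -3
(x ⊛ y)[3] = 9
(x ⊛ y)[4] = -6

x ⊛ y = [9, 6, -3, 9, -6]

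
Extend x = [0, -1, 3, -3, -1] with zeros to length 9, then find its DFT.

Original 5-point DFT: [-2, -0.6180-3.5267i, 1.6180+5.7063i, 1.6180-5.7063i, -0.6180+3.5267i]
Zero-padded 9-point DFT provides frequency interpolation.

DFT_9([x, 0, ...]) = [-2, 2.1946+0.6285i, -2.2588-3.2821i, -3.5000+4.3301i, 4.5642+3.8837i, 4.5642-3.8837i, -3.5000-4.3301i, -2.2588+3.2821i, 2.1946-0.6285i]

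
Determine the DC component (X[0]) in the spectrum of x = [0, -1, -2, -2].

X[0] = Σ(n=0 to 3) x[n] · ω_4^0 = Σ x[n]
= (0) + (-1) + (-2) + (-2)

X[0] = -5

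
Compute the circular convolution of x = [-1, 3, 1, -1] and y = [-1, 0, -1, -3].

(x ⊛ y)[n] = Σ(m=0 to 3) x[m] · y[(n-m) mod 4]

Computing each output sample:
(x ⊛ y)[0] = -9
(x ⊛ y)[1] = -5
(x ⊛ y)[2] = 3
(x ⊛ y)[3] = 1

x ⊛ y = [-9, -5, 3, 1]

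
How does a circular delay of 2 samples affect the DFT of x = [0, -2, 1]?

Time shift by 2: X_shifted[k] = ω_3^(2k) · X[k]
Shifted x = [-2, 1, 0]

DFT(x[n-2]) = [-1, -2.5000-0.8660i, -2.5000+0.8660i]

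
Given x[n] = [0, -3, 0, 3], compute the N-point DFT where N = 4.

X[k] = Σ(n=0 to 3) x[n] · ω_4^(nk)
where ω_4 = e^(-2πi/4)

Computing each X[k]:
X[0] = 0
X[1] = 6i
X[2] = 0
X[3] = -6i

X = [0, 6i, 0, -6i]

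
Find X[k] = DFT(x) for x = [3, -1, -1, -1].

X[k] = Σ(n=0 to 3) x[n] · ω_4^(nk)
where ω_4 = e^(-2πi/4)

Computing each X[k]:
X[0] = 0
X[1] = 4
X[2] = 4
X[3] = 4

X = [0, 4, 4, 4]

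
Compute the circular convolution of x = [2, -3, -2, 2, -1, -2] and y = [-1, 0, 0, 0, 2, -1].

(x ⊛ y)[n] = Σ(m=0 to 5) x[m] · y[(n-m) mod 6]

Computing each output sample:
(x ⊛ y)[0] = -3
(x ⊛ y)[1] = 9
(x ⊛ y)[2] = -2
(x ⊛ y)[3] = -5
(x ⊛ y)[4] = 7
(x ⊛ y)[5] = -6

x ⊛ y = [-3, 9, -2, -5, 7, -6]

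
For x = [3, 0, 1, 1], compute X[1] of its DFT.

X[1] = Σ(n=0 to 3) x[n] · ω_4^(1n) where ω_4 = e^(-2πi/4)
= (3)·ω_4^0 + (0)·ω_4^1 + (1)·ω_4^2 + (1)·ω_4^3

X[1] = 2+1i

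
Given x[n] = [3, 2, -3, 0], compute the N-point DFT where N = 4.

X[k] = Σ(n=0 to 3) x[n] · ω_4^(nk)
where ω_4 = e^(-2πi/4)

Computing each X[k]:
X[0] = 2
X[1] = 6-2i
X[2] = -2
X[3] = 6+2i

X = [2, 6-2i, -2, 6+2i]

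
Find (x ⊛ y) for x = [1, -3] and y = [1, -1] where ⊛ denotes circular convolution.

(x ⊛ y)[n] = Σ(m=0 to 1) x[m] · y[(n-m) mod 2]

Computing each output sample:
(x ⊛ y)[0] = 4
(x ⊛ y)[1] = -4

x ⊛ y = [4, -4]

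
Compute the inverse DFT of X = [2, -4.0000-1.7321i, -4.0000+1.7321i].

x[n] = (1/3) Σ(k=0 to 2) X[k] · e^(2πikn/3)

Computing each x[n]:
x[0] = -2
x[1] = 3
x[2] = 1

x = [-2, 3, 1]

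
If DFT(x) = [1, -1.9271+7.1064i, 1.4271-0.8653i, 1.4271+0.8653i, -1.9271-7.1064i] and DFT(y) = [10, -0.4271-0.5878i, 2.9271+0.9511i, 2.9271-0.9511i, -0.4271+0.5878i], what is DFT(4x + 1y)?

By linearity: DFT(4x + 1y) = 4·DFT(x) + 1·DFT(y)
= 4·[1, -1.9271+7.1064i, 1.4271-0.8653i, 1.4271+0.8653i, -1.9271-7.1064i] + 1·[10, -0.4271-0.5878i, 2.9271+0.9511i, 2.9271-0.9511i, -0.4271+0.5878i]

Computing element-wise:
Z[0] = 4·(1) + 1·(10) = 14
Z[1] = 4·(-1.9271+7.1064i) + 1·(-0.4271-0.5878i) = -8.1355+27.8378i
Z[2] = 4·(1.4271-0.8653i) + 1·(2.9271+0.9511i) = 8.6355-2.5101i
Z[3] = 4·(1.4271+0.8653i) + 1·(2.9271-0.9511i) = 8.6355+2.5101i
Z[4] = 4·(-1.9271-7.1064i) + 1·(-0.4271+0.5878i) = -8.1355-27.8378i

DFT(4x + 1y) = 4·X + 1·Y = [14, -8.1355+27.8378i, 8.6355-2.5101i, 8.6355+2.5101i, -8.1355-27.8378i]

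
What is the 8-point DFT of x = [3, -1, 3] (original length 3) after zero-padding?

Original 3-point DFT: [5, 2.0000+3.4641i, 2.0000-3.4641i]
Zero-padded 8-point DFT provides frequency interpolation.

DFT_8([x, 0, ...]) = [5, 2.2929-2.2929i, 1i, 3.7071+3.7071i, 7, 3.7071-3.7071i, -1i, 2.2929+2.2929i]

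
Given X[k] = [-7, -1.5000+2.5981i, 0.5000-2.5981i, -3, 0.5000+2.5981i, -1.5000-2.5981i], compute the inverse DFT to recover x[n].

x[n] = (1/6) Σ(k=0 to 5) X[k] · e^(2πikn/6)

Computing each x[n]:
x[0] = -2
x[1] = -1
x[2] = -3
x[3] = 0
x[4] = 0
x[5] = -1

x = [-2, -1, -3, 0, 0, -1]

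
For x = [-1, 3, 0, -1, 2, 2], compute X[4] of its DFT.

X[4] = Σ(n=0 to 5) x[n] · ω_6^(4n) where ω_6 = e^(-2πi/6)
= (-1)·ω_6^0 + (3)·ω_6^4 + (0)·ω_6^8 + (-1)·ω_6^12 + (2)·ω_6^16 + (2)·ω_6^20

X[4] = -5.5000+2.5981i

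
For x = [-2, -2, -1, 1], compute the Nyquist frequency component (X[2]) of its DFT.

X[2] = Σ(n=0 to 3) x[n] · ω_4^(2n) where ω_4 = e^(-2πi/4)
= (-2)·ω_4^0 + (-2)·ω_4^2 + (-1)·ω_4^4 + (1)·ω_4^6

X[2] = -2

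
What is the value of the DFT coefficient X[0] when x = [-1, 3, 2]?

X[0] = Σ(n=0 to 2) x[n] · ω_3^0 = Σ x[n]
= (-1) + (3) + (2)

X[0] = 4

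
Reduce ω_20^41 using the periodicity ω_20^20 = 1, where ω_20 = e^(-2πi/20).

Since ω_20^20 = 1, powers reduce modulo 20.
41 mod 20 = 1
So ω_20^41 = ω_20^1 = e^(-2πi·1/20)

ω_20^41 = ω_20^1 = 0.9511-0.3090i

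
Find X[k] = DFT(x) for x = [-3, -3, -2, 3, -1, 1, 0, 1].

X[k] = Σ(n=0 to 7) x[n] · ω_8^(nk)
where ω_8 = e^(-2πi/8)

Computing each X[k]:
X[0] = -4
X[1] = -6.2426+3.4142i
X[2] = -2+6i
X[3] = 2.2426-0.5858i
X[4] = -8
X[5] = 2.2426+0.5858i
X[6] = -2-6i
X[7] = -6.2426-3.4142i

X = [-4, -6.2426+3.4142i, -2+6i, 2.2426-0.5858i, -8, 2.2426+0.5858i, -2-6i, -6.2426-3.4142i]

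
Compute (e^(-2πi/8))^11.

Since ω_8^8 = 1, powers reduce modulo 8.
11 mod 8 = 3
So ω_8^11 = ω_8^3 = e^(-2πi·3/8)

ω_8^11 = ω_8^3 = -0.7071-0.7071i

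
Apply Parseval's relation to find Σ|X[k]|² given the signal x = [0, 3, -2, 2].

Parseval: Σ|x[n]|² = (1/N)Σ|X[k]|², so Σ|X[k]|² = N·Σ|x[n]|² = 4·17.0000

Σ|X[k]|² = N·Σ|x[n]|² = 4·17.0000 = 68.0000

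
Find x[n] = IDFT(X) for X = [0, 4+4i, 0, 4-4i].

x[n] = (1/4) Σ(k=0 to 3) X[k] · e^(2πikn/4)

Computing each x[n]:
x[0] = 2
x[1] = -2
x[2] = -2
x[3] = 2

x = [2, -2, -2, 2]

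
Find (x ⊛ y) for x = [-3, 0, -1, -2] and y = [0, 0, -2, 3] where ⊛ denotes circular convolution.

(x ⊛ y)[n] = Σ(m=0 to 3) x[m] · y[(n-m) mod 4]

Computing each output sample:
(x ⊛ y)[0] = 2
(x ⊛ y)[1] = 1
(x ⊛ y)[2] = 0
(x ⊛ y)[3] = -9

x ⊛ y = [2, 1, 0, -9]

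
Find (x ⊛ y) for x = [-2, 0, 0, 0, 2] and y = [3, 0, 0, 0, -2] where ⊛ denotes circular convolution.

(x ⊛ y)[n] = Σ(m=0 to 4) x[m] · y[(n-m) mod 5]

Computing each output sample:
(x ⊛ y)[0] = -6
(x ⊛ y)[1] = 0
(x ⊛ y)[2] = 0
(x ⊛ y)[3] = -4
(x ⊛ y)[4] = 10

x ⊛ y = [-6, 0, 0, -4, 10]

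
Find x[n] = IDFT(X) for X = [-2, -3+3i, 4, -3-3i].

x[n] = (1/4) Σ(k=0 to 3) X[k] · e^(2πikn/4)

Computing each x[n]:
x[0] = -1
x[1] = -3
x[2] = 2
x[3] = 0

x = [-1, -3, 2, 0]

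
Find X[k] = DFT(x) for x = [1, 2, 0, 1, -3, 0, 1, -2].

X[k] = Σ(n=0 to 7) x[n] · ω_8^(nk)
where ω_8 = e^(-2πi/8)

Computing each X[k]:
X[0] = 0
X[1] = 3.2929-2.5355i
X[2] = -3-3i
X[3] = 4.7071-4.5355i
X[4] = -2
X[5] = 4.7071+4.5355i
X[6] = -3+3i
X[7] = 3.2929+2.5355i

X = [0, 3.2929-2.5355i, -3-3i, 4.7071-4.5355i, -2, 4.7071+4.5355i, -3+3i, 3.2929+2.5355i]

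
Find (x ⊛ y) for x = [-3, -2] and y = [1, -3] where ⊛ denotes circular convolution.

(x ⊛ y)[n] = Σ(m=0 to 1) x[m] · y[(n-m) mod 2]

Computing each output sample:
(x ⊛ y)[0] = 3
(x ⊛ y)[1] = 7

x ⊛ y = [3, 7]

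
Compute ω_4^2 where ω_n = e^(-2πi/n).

ω_4^2 = e^(-2πi·2/4)
= cos(-2π·2/4) + i·sin(-2π·2/4)
= cos(-4π/4) + i·sin(-4π/4)

ω_4^2 = cos(-4π/4) + i·sin(-4π/4) = -1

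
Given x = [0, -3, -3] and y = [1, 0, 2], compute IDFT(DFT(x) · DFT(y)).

(x ⊛ y)[n] = Σ(m=0 to 2) x[m] · y[(n-m) mod 3]

Computing each output sample:
(x ⊛ y)[0] = -6
(x ⊛ y)[1] = -9
(x ⊛ y)[2] = -3

x ⊛ y = [-6, -9, -3]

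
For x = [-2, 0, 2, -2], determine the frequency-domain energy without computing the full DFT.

Parseval: Σ|x[n]|² = (1/N)Σ|X[k]|², so Σ|X[k]|² = N·Σ|x[n]|² = 4·12.0000

Σ|X[k]|² = N·Σ|x[n]|² = 4·12.0000 = 48.0000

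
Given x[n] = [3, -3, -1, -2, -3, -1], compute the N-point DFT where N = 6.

X[k] = Σ(n=0 to 5) x[n] · ω_6^(nk)
where ω_6 = e^(-2πi/6)

Computing each X[k]:
X[0] = -7
X[1] = 5
X[2] = 5.0000+3.4641i
X[3] = 5
X[4] = 5.0000-3.4641i
X[5] = 5

X = [-7, 5, 5.0000+3.4641i, 5, 5.0000-3.4641i, 5]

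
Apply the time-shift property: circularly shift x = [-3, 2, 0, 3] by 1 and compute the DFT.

Time shift by 1: X_shifted[k] = ω_4^(1k) · X[k]
Shifted x = [3, -3, 2, 0]

DFT(x[n-1]) = [2, 1+3i, 8, 1-3i]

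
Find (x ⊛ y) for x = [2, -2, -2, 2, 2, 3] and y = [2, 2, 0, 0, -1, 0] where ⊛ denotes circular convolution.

(x ⊛ y)[n] = Σ(m=0 to 5) x[m] · y[(n-m) mod 6]

Computing each output sample:
(x ⊛ y)[0] = 12
(x ⊛ y)[1] = -2
(x ⊛ y)[2] = -10
(x ⊛ y)[3] = -3
(x ⊛ y)[4] = 6
(x ⊛ y)[5] = 12

x ⊛ y = [12, -2, -10, -3, 6, 12]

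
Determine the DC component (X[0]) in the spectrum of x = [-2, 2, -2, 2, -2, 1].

X[0] = Σ(n=0 to 5) x[n] · ω_6^0 = Σ x[n]
= (-2) + (2) + (-2) + (2) + (-2) + (1)

X[0] = -1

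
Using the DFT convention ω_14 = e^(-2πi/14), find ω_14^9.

ω_14^9 = e^(-2πi·9/14)
= cos(-2π·9/14) + i·sin(-2π·9/14)
= cos(-18π/14) + i·sin(-18π/14)

ω_14^9 = cos(-18π/14) + i·sin(-18π/14) = -0.6235+0.7818i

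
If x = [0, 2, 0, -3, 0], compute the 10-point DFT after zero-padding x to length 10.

Original 5-point DFT: [-1, 3.0451-3.6655i, -2.5451+1.6776i, -2.5451-1.6776i, 3.0451+3.6655i]
Zero-padded 10-point DFT provides frequency interpolation.

DFT_10([x, 0, ...]) = [-1, 2.5451+1.6776i, 3.0451-3.6655i, -3.0451-3.6655i, -2.5451+1.6776i, 1, -2.5451-1.6776i, -3.0451+3.6655i, 3.0451+3.6655i, 2.5451-1.6776i]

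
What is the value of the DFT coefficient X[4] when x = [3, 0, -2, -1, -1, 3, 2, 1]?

X[4] = Σ(n=0 to 7) x[n] · ω_8^(4n) where ω_8 = e^(-2πi/8)
= (3)·ω_8^0 + (0)·ω_8^4 + (-2)·ω_8^8 + (-1)·ω_8^12 + (-1)·ω_8^16 + (3)·ω_8^20 + (2)·ω_8^24 + (1)·ω_8^28

X[4] = -1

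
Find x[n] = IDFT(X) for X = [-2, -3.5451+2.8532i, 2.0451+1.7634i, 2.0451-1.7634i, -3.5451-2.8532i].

x[n] = (1/5) Σ(k=0 to 4) X[k] · e^(2πikn/5)

Computing each x[n]:
x[0] = -1
x[1] = -3
x[2] = 1
x[3] = 1
x[4] = 0

x = [-1, -3, 1, 1, 0]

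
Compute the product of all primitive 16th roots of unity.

The primitive 16th roots of unity are ω_16^k for k coprime to 16: k ∈ {1, 3, 5, 7, 9, 11, 13, 15}
Their product equals the constant term of the cyclotomic polynomial Φ_16(x) up to sign.
For n ≥ 3, the product of all primitive nth roots of unity is 1. (For n=1 it is 1; for n=2 it is -1.)

1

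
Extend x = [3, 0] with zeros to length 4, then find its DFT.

Original 2-point DFT: [3, 3]
Zero-padded 4-point DFT provides frequency interpolation.

DFT_4([x, 0, ...]) = [3, 3, 3, 3]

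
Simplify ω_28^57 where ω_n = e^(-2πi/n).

Since ω_28^28 = 1, powers reduce modulo 28.
57 mod 28 = 1
So ω_28^57 = ω_28^1 = e^(-2πi·1/28)

ω_28^57 = ω_28^1 = 0.9749-0.2225i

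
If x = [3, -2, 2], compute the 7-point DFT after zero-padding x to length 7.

Original 3-point DFT: [3, 3.0000+3.4641i, 3.0000-3.4641i]
Zero-padded 7-point DFT provides frequency interpolation.

DFT_7([x, 0, ...]) = [3, 1.3080-0.3862i, 1.6431+2.8176i, 6.0489+2.4314i, 6.0489-2.4314i, 1.6431-2.8176i, 1.3080+0.3862i]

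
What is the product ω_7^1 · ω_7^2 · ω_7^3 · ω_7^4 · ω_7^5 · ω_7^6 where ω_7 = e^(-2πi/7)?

The primitive 7th roots of unity are ω_7^k for k coprime to 7: k ∈ {1, 2, 3, 4, 5, 6}
Their product equals the constant term of the cyclotomic polynomial Φ_7(x) up to sign.
For n ≥ 3, the product of all primitive nth roots of unity is 1. (For n=1 it is 1; for n=2 it is -1.)

1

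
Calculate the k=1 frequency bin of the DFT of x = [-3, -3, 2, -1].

X[1] = Σ(n=0 to 3) x[n] · ω_4^(1n) where ω_4 = e^(-2πi/4)
= (-3)·ω_4^0 + (-3)·ω_4^1 + (2)·ω_4^2 + (-1)·ω_4^3

X[1] = -5+2i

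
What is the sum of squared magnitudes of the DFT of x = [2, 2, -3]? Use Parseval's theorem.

Parseval: Σ|x[n]|² = (1/N)Σ|X[k]|², so Σ|X[k]|² = N·Σ|x[n]|² = 3·17.0000

Σ|X[k]|² = N·Σ|x[n]|² = 3·17.0000 = 51.0000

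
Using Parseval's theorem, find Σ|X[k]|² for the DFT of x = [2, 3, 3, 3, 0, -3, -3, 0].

Parseval: Σ|x[n]|² = (1/N)Σ|X[k]|², so Σ|X[k]|² = N·Σ|x[n]|² = 8·49.0000

Σ|X[k]|² = N·Σ|x[n]|² = 8·49.0000 = 392.0000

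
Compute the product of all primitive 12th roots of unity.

The primitive 12th roots of unity are ω_12^k for k coprime to 12: k ∈ {1, 5, 7, 11}
Their product equals the constant term of the cyclotomic polynomial Φ_12(x) up to sign.
For n ≥ 3, the product of all primitive nth roots of unity is 1. (For n=1 it is 1; for n=2 it is -1.)

1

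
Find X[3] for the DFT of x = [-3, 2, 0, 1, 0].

X[3] = Σ(n=0 to 4) x[n] · ω_5^(3n) where ω_5 = e^(-2πi/5)
= (-3)·ω_5^0 + (2)·ω_5^3 + (0)·ω_5^6 + (1)·ω_5^9 + (0)·ω_5^12

X[3] = -4.3090+2.1266i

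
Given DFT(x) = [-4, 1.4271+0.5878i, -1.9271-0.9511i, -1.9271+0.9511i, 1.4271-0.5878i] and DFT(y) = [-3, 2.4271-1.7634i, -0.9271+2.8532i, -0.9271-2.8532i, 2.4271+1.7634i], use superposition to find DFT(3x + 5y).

By linearity: DFT(3x + 5y) = 3·DFT(x) + 5·DFT(y)
= 3·[-4, 1.4271+0.5878i, -1.9271-0.9511i, -1.9271+0.9511i, 1.4271-0.5878i] + 5·[-3, 2.4271-1.7634i, -0.9271+2.8532i, -0.9271-2.8532i, 2.4271+1.7634i]

Computing element-wise:
Z[0] = 3·(-4) + 5·(-3) = -27
Z[1] = 3·(1.4271+0.5878i) + 5·(2.4271-1.7634i) = 16.4168-7.0536i
Z[2] = 3·(-1.9271-0.9511i) + 5·(-0.9271+2.8532i) = -10.4168+11.4127i
Z[3] = 3·(-1.9271+0.9511i) + 5·(-0.9271-2.8532i) = -10.4168-11.4127i
Z[4] = 3·(1.4271-0.5878i) + 5·(2.4271+1.7634i) = 16.4168+7.0536i

DFT(3x + 5y) = 3·X + 5·Y = [-27, 16.4168-7.0536i, -10.4168+11.4127i, -10.4168-11.4127i, 16.4168+7.0536i]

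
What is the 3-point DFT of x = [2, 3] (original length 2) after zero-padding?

Original 2-point DFT: [5, -1]
Zero-padded 3-point DFT provides frequency interpolation.

DFT_3([x, 0, ...]) = [5, 0.5000-2.5981i, 0.5000+2.5981i]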